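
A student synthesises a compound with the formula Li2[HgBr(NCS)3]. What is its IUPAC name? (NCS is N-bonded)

The 2 lithium counter-ions carry a total charge of +2, so each complex ion is 2−.
Ligand charges: 3×isothiocyanato (-1 each), 1×bromo (-1 each); total -4. So Hg + (-4) = 2−, giving Hg = +2.
The complex ion is anionic, so mercury takes the -ate form mercurate(II).

lithium bromotriisothiocyanatomercurate(II)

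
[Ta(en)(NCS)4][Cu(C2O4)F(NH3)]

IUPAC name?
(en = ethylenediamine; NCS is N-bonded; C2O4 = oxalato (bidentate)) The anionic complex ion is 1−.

(ethylenediamine)tetraisothiocyanatotantalum(V) amminefluorooxalatocuprate(II)

The complex anion is given as 1−; its ligand charges sum to -3, so Cu = +2.
A 1:1 salt means the cation carries the equal and opposite charge, 1+.
Cation: ligand charges sum to -4; for the ion to be 1+, Ta = +5.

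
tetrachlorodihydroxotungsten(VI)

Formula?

[WCl4(OH)2]

Ligands: 4 chloro (Cl, -1), 2 hydroxo (OH, -1). Ligand charge sum = -6.
With W in oxidation state +6, the complex ion is [W...].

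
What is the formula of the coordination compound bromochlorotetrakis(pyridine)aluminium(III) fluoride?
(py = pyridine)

[AlBrCl(py)4]F

Ligands: 1 chloro (Cl, -1), 1 bromo (Br, -1), 4 pyridine (py, neutral). Ligand charge sum = -2.
With Al in oxidation state +3, the complex ion is [Al...]^1+.
Charge balance with fluoride (-1) requires 1 complex ion per 1 fluoride.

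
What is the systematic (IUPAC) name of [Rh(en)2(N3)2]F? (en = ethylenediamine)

The 1 fluoride counter-ion carries a total charge of -1, so each complex ion is 1+.
Ligand charges: 2×ethylenediamine (neutral), 2×azido (-1 each); total -2. So Rh + (-2) = 1+, giving Rh = +3.
Ligands are named alphabetically: azido before ethylenediamine.

diazidobis(ethylenediamine)rhodium(III) fluoride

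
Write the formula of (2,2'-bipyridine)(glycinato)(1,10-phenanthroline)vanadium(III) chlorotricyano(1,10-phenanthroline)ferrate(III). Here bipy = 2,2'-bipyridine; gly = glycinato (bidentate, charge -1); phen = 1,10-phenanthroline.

Cation [V…]: ligand charges -1, V(III) ⇒ ion charge 2+.
Anion [Fe…]: ligand charges -4, Fe(III) ⇒ ion charge 1−.
One 2+ cation requires 2 of the 1− anion.

[V(bipy)(gly)(phen)][FeCl(CN)3(phen)]2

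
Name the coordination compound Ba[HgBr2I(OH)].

barium dibromohydroxoiodomercurate(II)

The 1 barium counter-ion carries a total charge of +2, so each complex ion is 2−.
Ligand charges: 1×hydroxo (-1 each), 2×bromo (-1 each), 1×iodo (-1 each); total -4. So Hg + (-4) = 2−, giving Hg = +2.
The complex ion is anionic, so mercury takes the -ate form mercurate(II).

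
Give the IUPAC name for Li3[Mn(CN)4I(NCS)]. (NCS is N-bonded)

The 3 lithium counter-ions carry a total charge of +3, so each complex ion is 3−.
Ligand charges: 4×cyano (-1 each), 1×isothiocyanato (-1 each), 1×iodo (-1 each); total -6. So Mn + (-6) = 3−, giving Mn = +3.
Ligands are named alphabetically: cyano before iodo before isothiocyanato.
The complex ion is anionic, so manganese takes the -ate form manganate(III).

lithium tetracyanoiodoisothiocyanatomanganate(III)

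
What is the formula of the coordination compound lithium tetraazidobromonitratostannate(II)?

Li4[SnBr(N3)4(NO3)]

Ligands: 1 bromo (Br, -1), 4 azido (N3, -1), 1 nitrato (NO3, -1). Ligand charge sum = -6.
Charge balance with lithium (+1) requires 1 complex ion per 4 lithium.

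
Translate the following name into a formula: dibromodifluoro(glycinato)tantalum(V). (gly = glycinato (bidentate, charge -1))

Ligands: 2 fluoro (F, -1), 1 glycinato (gly, -1), 2 bromo (Br, -1). Ligand charge sum = -5.
With Ta in oxidation state +5, the complex ion is [Ta...].

[TaBr2F2(gly)]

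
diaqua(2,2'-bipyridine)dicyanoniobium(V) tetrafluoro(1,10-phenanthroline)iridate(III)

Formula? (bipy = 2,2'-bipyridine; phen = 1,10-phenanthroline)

[Nb(bipy)(CN)2(H2O)2][IrF4(phen)]3

Cation [Nb…]: ligand charges -2, Nb(V) ⇒ ion charge 3+.
Anion [Ir…]: ligand charges -4, Ir(III) ⇒ ion charge 1−.
One 3+ cation requires 3 of the 1− anion.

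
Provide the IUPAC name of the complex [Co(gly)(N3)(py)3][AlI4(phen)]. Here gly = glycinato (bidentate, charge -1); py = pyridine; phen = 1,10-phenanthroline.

azido(glycinato)tris(pyridine)cobalt(III) tetraiodo(1,10-phenanthroline)aluminate(III)

Both ions are complex: the cation is named first with the plain metal name, the anion second with the -ate form; each ion's ligands are alphabetised independently.
Aluminium is always +3 in its complexes; the anion's ligand charges sum to -4, so the complex anion is 1−.
A 1:1 salt means the cation carries the equal and opposite charge, 1+.
Cation: ligand charges sum to -2; for the ion to be 1+, Co = +3.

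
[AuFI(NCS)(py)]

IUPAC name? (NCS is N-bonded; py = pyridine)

fluoroiodoisothiocyanato(pyridine)gold(III)

There is no counter-ion, so the complex is neutral overall.
Ligand charges: 1×isothiocyanato (-1 each), 1×fluoro (-1 each), 1×iodo (-1 each), 1×pyridine (neutral); total -3. So Au + (-3) = 0, giving Au = +3.
Ligands are named alphabetically: fluoro before iodo before isothiocyanato before pyridine.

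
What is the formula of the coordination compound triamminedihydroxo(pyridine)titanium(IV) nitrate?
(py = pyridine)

[Ti(NH3)3(OH)2(py)](NO3)2

Ligands: 3 ammine (NH3, neutral), 2 hydroxo (OH, -1), 1 pyridine (py, neutral). Ligand charge sum = -2.
Charge balance with nitrate (-1) requires 1 complex ion per 2 nitrate.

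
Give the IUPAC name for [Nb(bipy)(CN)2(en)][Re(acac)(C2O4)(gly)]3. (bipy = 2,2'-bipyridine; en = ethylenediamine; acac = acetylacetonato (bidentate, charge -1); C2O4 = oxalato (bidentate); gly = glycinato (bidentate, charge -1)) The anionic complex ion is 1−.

Both ions are complex: the cation is named first with the plain metal name, the anion second with the -ate form; each ion's ligands are alphabetised independently.
The complex anion is given as 1−; its ligand charges sum to -4, so Re = +3.
With 3 anions per cation, the cation must be 3×1 = 3+.
Cation: ligand charges sum to -2; for the ion to be 3+, Nb = +5.

(2,2'-bipyridine)dicyano(ethylenediamine)niobium(V) (acetylacetonato)(glycinato)oxalatorhenate(III)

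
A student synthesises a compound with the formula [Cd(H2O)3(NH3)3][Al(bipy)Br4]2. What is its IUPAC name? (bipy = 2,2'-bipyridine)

Both ions are complex: the cation is named first with the plain metal name, the anion second with the -ate form; each ion's ligands are alphabetised independently.
Cadmium is always +2 in its complexes; the cation's ligand charges sum to 0, so the complex cation is 2+.
With 2 anions per cation, each anion must be 2/2 = 1−.
Anion: ligand charges sum to -4; for the ion to be 1−, Al = +3.

triamminetriaquacadmium(II) (2,2'-bipyridine)tetrabromoaluminate(III)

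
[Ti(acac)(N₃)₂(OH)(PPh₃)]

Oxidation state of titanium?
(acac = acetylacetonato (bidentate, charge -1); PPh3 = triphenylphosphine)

No counter-ion: the bracketed complex is neutral.
Ligand charges: 1×acac = -1; 1×PPh3 neutral; 1×OH = -1; 2×N3 = -2; sum -4.
Ti + (-4) = 0 ⇒ Ti is +4.

+4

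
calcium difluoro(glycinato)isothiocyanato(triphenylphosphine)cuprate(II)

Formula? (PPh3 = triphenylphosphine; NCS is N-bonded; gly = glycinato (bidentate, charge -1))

Ca[CuF2(gly)(NCS)(PPh3)]

Ligands: 1 triphenylphosphine (PPh3, neutral), 2 fluoro (F, -1), 1 isothiocyanato (NCS, -1), 1 glycinato (gly, -1). Ligand charge sum = -4.
With Cu in oxidation state +2, the complex ion is [Cu...]^2−.
Charge balance with calcium (+2) requires 1 complex ion per 1 calcium.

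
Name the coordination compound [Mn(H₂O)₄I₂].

tetraaquadiiodomanganese(II)

There is no counter-ion, so the complex is neutral overall.
Ligand charges: 4×aqua (neutral), 2×iodo (-1 each); total -2. So Mn + (-2) = 0, giving Mn = +2.
Ligands are named alphabetically: aqua before iodo.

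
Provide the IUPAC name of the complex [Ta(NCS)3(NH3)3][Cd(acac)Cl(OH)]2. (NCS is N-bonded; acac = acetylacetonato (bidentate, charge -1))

triamminetriisothiocyanatotantalum(V) (acetylacetonato)chlorohydroxocadmate(II)

Both ions are complex: the cation is named first with the plain metal name, the anion second with the -ate form; each ion's ligands are alphabetised independently.
Cadmium is always +2 in its complexes; the anion's ligand charges sum to -3, so the complex anion is 1−.
With 2 anions per cation, the cation must be 2×1 = 2+.
Cation: ligand charges sum to -3; for the ion to be 2+, Ta = +5.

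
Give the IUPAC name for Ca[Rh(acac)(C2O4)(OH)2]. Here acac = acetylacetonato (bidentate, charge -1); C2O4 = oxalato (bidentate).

The 1 calcium counter-ion carries a total charge of +2, so each complex ion is 2−.
Ligand charges: 1×acetylacetonato (-1 each), 1×oxalato (-2 each), 2×hydroxo (-1 each); total -5. So Rh + (-5) = 2−, giving Rh = +3.
Ligands are named alphabetically: acetylacetonato before hydroxo before oxalato.
The complex ion is anionic, so rhodium takes the -ate form rhodate(III).

calcium (acetylacetonato)dihydroxooxalatorhodate(III)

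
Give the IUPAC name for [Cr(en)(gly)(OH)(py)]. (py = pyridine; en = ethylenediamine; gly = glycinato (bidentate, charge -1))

There is no counter-ion, so the complex is neutral overall.
Ligand charges: 1×pyridine (neutral), 1×ethylenediamine (neutral), 1×glycinato (-1 each), 1×hydroxo (-1 each); total -2. So Cr + (-2) = 0, giving Cr = +2.
Ligands are named alphabetically: ethylenediamine before glycinato before hydroxo before pyridine.

(ethylenediamine)(glycinato)hydroxo(pyridine)chromium(II)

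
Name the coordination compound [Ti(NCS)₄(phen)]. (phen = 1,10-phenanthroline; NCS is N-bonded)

There is no counter-ion, so the complex is neutral overall.
Ligand charges: 1×1,10-phenanthroline (neutral), 4×isothiocyanato (-1 each); total -4. So Ti + (-4) = 0, giving Ti = +4.
Ligands are named alphabetically: isothiocyanato before phenanthroline.

tetraisothiocyanato(1,10-phenanthroline)titanium(IV)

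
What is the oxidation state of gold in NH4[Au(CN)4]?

1 ammonium outside the brackets (+1 each) → the complex ion is 1−.
Ligand charges: 4×CN = -4; sum -4.
Au + (-4) = 1− ⇒ Au is +3.

+3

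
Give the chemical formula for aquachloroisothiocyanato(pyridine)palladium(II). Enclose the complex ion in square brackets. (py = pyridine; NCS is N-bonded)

[PdCl(H2O)(NCS)(py)]

Ligands: 1 aqua (H2O, neutral), 1 chloro (Cl, -1), 1 pyridine (py, neutral), 1 isothiocyanato (NCS, -1). Ligand charge sum = -2.
With Pd in oxidation state +2, the complex ion is [Pd...].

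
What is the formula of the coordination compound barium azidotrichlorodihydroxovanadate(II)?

Ba2[VCl3(N3)(OH)2]

Ligands: 2 hydroxo (OH, -1), 3 chloro (Cl, -1), 1 azido (N3, -1). Ligand charge sum = -6.
With V in oxidation state +2, the complex ion is [V...]^4−.
Charge balance with barium (+2) requires 1 complex ion per 2 barium.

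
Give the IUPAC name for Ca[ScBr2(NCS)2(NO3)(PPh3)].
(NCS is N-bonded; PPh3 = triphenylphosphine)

calcium dibromodiisothiocyanatonitrato(triphenylphosphine)scandate(III)

The 1 calcium counter-ion carries a total charge of +2, so each complex ion is 2−.
Ligand charges: 1×nitrato (-1 each), 2×bromo (-1 each), 2×isothiocyanato (-1 each), 1×triphenylphosphine (neutral); total -5. So Sc + (-5) = 2−, giving Sc = +3.
The complex ion is anionic, so scandium takes the -ate form scandate(III).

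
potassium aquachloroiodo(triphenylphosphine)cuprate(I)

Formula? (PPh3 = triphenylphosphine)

K[CuCl(H2O)I(PPh3)]

Ligands: 1 triphenylphosphine (PPh3, neutral), 1 iodo (I, -1), 1 aqua (H2O, neutral), 1 chloro (Cl, -1). Ligand charge sum = -2.
Charge balance with potassium (+1) requires 1 complex ion per 1 potassium.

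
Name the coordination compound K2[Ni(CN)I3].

The 2 potassium counter-ions carry a total charge of +2, so each complex ion is 2−.
Ligand charges: 3×iodo (-1 each), 1×cyano (-1 each); total -4. So Ni + (-4) = 2−, giving Ni = +2.
Ligands are named alphabetically: cyano before iodo.
The complex ion is anionic, so nickel takes the -ate form nickelate(II).

potassium cyanotriiodonickelate(II)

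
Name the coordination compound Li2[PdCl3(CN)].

lithium trichlorocyanopalladate(II)

The 2 lithium counter-ions carry a total charge of +2, so each complex ion is 2−.
Ligand charges: 1×cyano (-1 each), 3×chloro (-1 each); total -4. So Pd + (-4) = 2−, giving Pd = +2.
Ligands are named alphabetically: chloro before cyano.
The complex ion is anionic, so palladium takes the -ate form palladate(II).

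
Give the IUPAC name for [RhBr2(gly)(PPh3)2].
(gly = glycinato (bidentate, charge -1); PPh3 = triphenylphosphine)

dibromo(glycinato)bis(triphenylphosphine)rhodium(III)

There is no counter-ion, so the complex is neutral overall.
Ligand charges: 1×glycinato (-1 each), 2×bromo (-1 each), 2×triphenylphosphine (neutral); total -3. So Rh + (-3) = 0, giving Rh = +3.
Ligands are named alphabetically: bromo before glycinato before triphenylphosphine.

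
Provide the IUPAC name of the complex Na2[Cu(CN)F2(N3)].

The 2 sodium counter-ions carry a total charge of +2, so each complex ion is 2−.
Ligand charges: 1×azido (-1 each), 1×cyano (-1 each), 2×fluoro (-1 each); total -4. So Cu + (-4) = 2−, giving Cu = +2.
The complex ion is anionic, so copper takes the -ate form cuprate(II).

sodium azidocyanodifluorocuprate(II)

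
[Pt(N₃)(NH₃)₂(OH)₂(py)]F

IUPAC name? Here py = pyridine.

The 1 fluoride counter-ion carries a total charge of -1, so each complex ion is 1+.
Ligand charges: 2×ammine (neutral), 1×azido (-1 each), 1×pyridine (neutral), 2×hydroxo (-1 each); total -3. So Pt + (-3) = 1+, giving Pt = +4.
Ligands are named alphabetically: ammine before azido before hydroxo before pyridine.

diammineazidodihydroxo(pyridine)platinum(IV) fluoride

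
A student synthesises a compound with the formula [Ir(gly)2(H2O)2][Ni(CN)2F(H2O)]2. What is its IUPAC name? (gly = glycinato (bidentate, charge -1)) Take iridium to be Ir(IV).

Ir is given as +4; the cation's ligand charges sum to -2, so the complex cation is 2+.
With 2 anions per cation, each anion must be 2/2 = 1−.
Anion: ligand charges sum to -3; for the ion to be 1−, Ni = +2.

diaquabis(glycinato)iridium(IV) aquadicyanofluoronickelate(II)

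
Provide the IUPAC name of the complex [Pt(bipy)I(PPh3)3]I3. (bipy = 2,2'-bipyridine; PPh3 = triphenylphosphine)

The 3 iodide counter-ions carry a total charge of -3, so each complex ion is 3+.
Ligand charges: 1×iodo (-1 each), 1×2,2'-bipyridine (neutral), 3×triphenylphosphine (neutral); total -1. So Pt + (-1) = 3+, giving Pt = +4.
Ligands are named alphabetically: bipyridine before iodo before triphenylphosphine.

(2,2'-bipyridine)iodotris(triphenylphosphine)platinum(IV) iodide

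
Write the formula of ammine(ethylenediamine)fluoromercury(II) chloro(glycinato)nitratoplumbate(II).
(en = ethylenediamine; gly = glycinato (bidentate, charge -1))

Cation [Hg…]: ligand charges -1, Hg(II) ⇒ ion charge 1+.
Anion [Pb…]: ligand charges -3, Pb(II) ⇒ ion charge 1−.
One 1+ cation balances one 1− anion.

[Hg(en)F(NH3)][PbCl(gly)(NO3)]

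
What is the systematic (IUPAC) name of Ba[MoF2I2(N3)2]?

The 1 barium counter-ion carries a total charge of +2, so each complex ion is 2−.
Ligand charges: 2×azido (-1 each), 2×fluoro (-1 each), 2×iodo (-1 each); total -6. So Mo + (-6) = 2−, giving Mo = +4.
Ligands are named alphabetically: azido before fluoro before iodo.
The complex ion is anionic, so molybdenum takes the -ate form molybdate(IV).

barium diazidodifluorodiiodomolybdate(IV)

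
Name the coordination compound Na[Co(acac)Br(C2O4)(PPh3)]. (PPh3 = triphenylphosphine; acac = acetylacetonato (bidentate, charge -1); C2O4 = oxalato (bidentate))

sodium (acetylacetonato)bromooxalato(triphenylphosphine)cobaltate(III)

The 1 sodium counter-ion carries a total charge of +1, so each complex ion is 1−.
Ligand charges: 1×triphenylphosphine (neutral), 1×acetylacetonato (-1 each), 1×bromo (-1 each), 1×oxalato (-2 each); total -4. So Co + (-4) = 1−, giving Co = +3.
Ligands are named alphabetically: acetylacetonato before bromo before oxalato before triphenylphosphine.
The complex ion is anionic, so cobalt takes the -ate form cobaltate(III).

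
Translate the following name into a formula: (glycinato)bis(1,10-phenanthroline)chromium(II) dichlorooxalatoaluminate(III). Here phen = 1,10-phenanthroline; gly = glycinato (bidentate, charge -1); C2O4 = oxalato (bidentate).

[Cr(gly)(phen)2][Al(C2O4)Cl2]

Cation [Cr…]: ligand charges -1, Cr(II) ⇒ ion charge 1+.
Anion [Al…]: ligand charges -4, Al(III) ⇒ ion charge 1−.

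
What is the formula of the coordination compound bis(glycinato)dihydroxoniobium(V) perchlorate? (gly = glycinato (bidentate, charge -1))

[Nb(gly)2(OH)2]ClO4

Ligands: 2 hydroxo (OH, -1), 2 glycinato (gly, -1). Ligand charge sum = -4.
With Nb in oxidation state +5, the complex ion is [Nb...]^1+.
Charge balance with perchlorate (-1) requires 1 complex ion per 1 perchlorate.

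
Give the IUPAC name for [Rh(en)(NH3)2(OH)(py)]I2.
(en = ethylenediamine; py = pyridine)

The 2 iodide counter-ions carry a total charge of -2, so each complex ion is 2+.
Ligand charges: 1×hydroxo (-1 each), 1×ethylenediamine (neutral), 1×pyridine (neutral), 2×ammine (neutral); total -1. So Rh + (-1) = 2+, giving Rh = +3.
Ligands are named alphabetically: ammine before ethylenediamine before hydroxo before pyridine.

diammine(ethylenediamine)hydroxo(pyridine)rhodium(III) iodide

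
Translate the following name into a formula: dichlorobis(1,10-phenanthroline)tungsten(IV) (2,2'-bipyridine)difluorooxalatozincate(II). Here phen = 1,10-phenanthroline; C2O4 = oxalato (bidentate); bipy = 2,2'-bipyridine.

[WCl2(phen)2][Zn(bipy)(C2O4)F2]

Cation [W…]: ligand charges -2, W(IV) ⇒ ion charge 2+.
Anion [Zn…]: ligand charges -4, Zn(II) ⇒ ion charge 2−.
One 2+ cation balances one 2− anion.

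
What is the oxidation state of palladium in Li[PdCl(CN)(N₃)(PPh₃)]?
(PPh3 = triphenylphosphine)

1 lithium outside the brackets (+1 each) → the complex ion is 1−.
Ligand charges: 1×Cl = -1; 1×CN = -1; 1×PPh3 neutral; 1×N3 = -1; sum -3.
Pd + (-3) = 1− ⇒ Pd is +2.

+2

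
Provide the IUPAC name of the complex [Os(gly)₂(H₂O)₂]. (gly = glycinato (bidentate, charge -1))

There is no counter-ion, so the complex is neutral overall.
Ligand charges: 2×aqua (neutral), 2×glycinato (-1 each); total -2. So Os + (-2) = 0, giving Os = +2.
Ligands are named alphabetically: aqua before glycinato.

diaquabis(glycinato)osmium(II)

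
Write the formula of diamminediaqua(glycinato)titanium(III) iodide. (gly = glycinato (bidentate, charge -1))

[Ti(gly)(H2O)2(NH3)2]I2

Ligands: 2 ammine (NH3, neutral), 1 glycinato (gly, -1), 2 aqua (H2O, neutral). Ligand charge sum = -1.
Charge balance with iodide (-1) requires 1 complex ion per 2 iodide.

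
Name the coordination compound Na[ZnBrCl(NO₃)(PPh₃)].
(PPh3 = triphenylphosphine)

sodium bromochloronitrato(triphenylphosphine)zincate(II)

The 1 sodium counter-ion carries a total charge of +1, so each complex ion is 1−.
Ligand charges: 1×bromo (-1 each), 1×chloro (-1 each), 1×nitrato (-1 each), 1×triphenylphosphine (neutral); total -3. So Zn + (-3) = 1−, giving Zn = +2.
Ligands are named alphabetically: bromo before chloro before nitrato before triphenylphosphine.
The complex ion is anionic, so zinc takes the -ate form zincate(II).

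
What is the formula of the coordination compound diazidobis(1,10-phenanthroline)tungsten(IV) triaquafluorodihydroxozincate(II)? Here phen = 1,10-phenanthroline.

Cation [W…]: ligand charges -2, W(IV) ⇒ ion charge 2+.
Anion [Zn…]: ligand charges -3, Zn(II) ⇒ ion charge 1−.
One 2+ cation requires 2 of the 1− anion.

[W(N3)2(phen)2][ZnF(H2O)3(OH)2]2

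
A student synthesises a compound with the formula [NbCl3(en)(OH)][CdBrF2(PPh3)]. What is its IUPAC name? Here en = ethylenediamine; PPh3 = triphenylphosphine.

Both ions are complex: the cation is named first with the plain metal name, the anion second with the -ate form; each ion's ligands are alphabetised independently.
Cadmium is always +2 in its complexes; the anion's ligand charges sum to -3, so the complex anion is 1−.
A 1:1 salt means the cation carries the equal and opposite charge, 1+.
Cation: ligand charges sum to -4; for the ion to be 1+, Nb = +5.

trichloro(ethylenediamine)hydroxoniobium(V) bromodifluoro(triphenylphosphine)cadmate(II)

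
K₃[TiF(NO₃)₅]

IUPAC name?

The 3 potassium counter-ions carry a total charge of +3, so each complex ion is 3−.
Ligand charges: 5×nitrato (-1 each), 1×fluoro (-1 each); total -6. So Ti + (-6) = 3−, giving Ti = +3.
Ligands are named alphabetically: fluoro before nitrato.
The complex ion is anionic, so titanium takes the -ate form titanate(III).

potassium fluoropentanitratotitanate(III)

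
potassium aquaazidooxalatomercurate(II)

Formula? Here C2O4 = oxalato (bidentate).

Ligands: 1 oxalato (C2O4, -2), 1 azido (N3, -1), 1 aqua (H2O, neutral). Ligand charge sum = -3.
Charge balance with potassium (+1) requires 1 complex ion per 1 potassium.

K[Hg(C2O4)(H2O)(N3)]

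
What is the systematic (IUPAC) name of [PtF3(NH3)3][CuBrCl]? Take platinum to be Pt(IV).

triamminetrifluoroplatinum(IV) bromochlorocuprate(I)

Pt is given as +4; the cation's ligand charges sum to -3, so the complex cation is 1+.
A 1:1 salt means the anion carries the equal and opposite charge, 1−.
Anion: ligand charges sum to -2; for the ion to be 1−, Cu = +1.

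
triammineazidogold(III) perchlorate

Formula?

Ligands: 1 azido (N3, -1), 3 ammine (NH3, neutral). Ligand charge sum = -1.
Charge balance with perchlorate (-1) requires 1 complex ion per 2 perchlorate.

[Au(N3)(NH3)3](ClO4)2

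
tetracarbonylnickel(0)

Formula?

Ligands: 4 carbonyl (CO, neutral). Ligand charge sum = 0.
With Ni in oxidation state 0, the complex ion is [Ni...].

[Ni(CO)4]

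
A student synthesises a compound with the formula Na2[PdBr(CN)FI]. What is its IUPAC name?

sodium bromocyanofluoroiodopalladate(II)

The 2 sodium counter-ions carry a total charge of +2, so each complex ion is 2−.
Ligand charges: 1×bromo (-1 each), 1×cyano (-1 each), 1×fluoro (-1 each), 1×iodo (-1 each); total -4. So Pd + (-4) = 2−, giving Pd = +2.
The complex ion is anionic, so palladium takes the -ate form palladate(II).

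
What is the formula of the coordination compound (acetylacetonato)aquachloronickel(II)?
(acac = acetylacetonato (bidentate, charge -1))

[Ni(acac)Cl(H2O)]

Ligands: 1 chloro (Cl, -1), 1 acetylacetonato (acac, -1), 1 aqua (H2O, neutral). Ligand charge sum = -2.
With Ni in oxidation state +2, the complex ion is [Ni...].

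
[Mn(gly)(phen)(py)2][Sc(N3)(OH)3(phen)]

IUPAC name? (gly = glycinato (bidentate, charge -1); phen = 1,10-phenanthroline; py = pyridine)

(glycinato)(1,10-phenanthroline)bis(pyridine)manganese(II) azidotrihydroxo(1,10-phenanthroline)scandate(III)

Both ions are complex: the cation is named first with the plain metal name, the anion second with the -ate form; each ion's ligands are alphabetised independently.
Scandium is always +3 in its complexes; the anion's ligand charges sum to -4, so the complex anion is 1−.
A 1:1 salt means the cation carries the equal and opposite charge, 1+.
Cation: ligand charges sum to -1; for the ion to be 1+, Mn = +2.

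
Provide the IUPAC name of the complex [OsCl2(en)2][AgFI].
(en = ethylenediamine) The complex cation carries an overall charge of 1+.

dichlorobis(ethylenediamine)osmium(III) fluoroiodoargentate(I)

The complex cation is given as 1+; its ligand charges sum to -2, so Os = +3.
A 1:1 salt means the anion carries the equal and opposite charge, 1−.
Anion: ligand charges sum to -2; for the ion to be 1−, Ag = +1.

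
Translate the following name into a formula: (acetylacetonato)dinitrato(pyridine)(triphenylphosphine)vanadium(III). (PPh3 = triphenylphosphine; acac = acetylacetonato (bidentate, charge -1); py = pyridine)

Ligands: 2 nitrato (NO3, -1), 1 triphenylphosphine (PPh3, neutral), 1 acetylacetonato (acac, -1), 1 pyridine (py, neutral). Ligand charge sum = -3.
With V in oxidation state +3, the complex ion is [V...].

[V(acac)(NO3)2(PPh3)(py)]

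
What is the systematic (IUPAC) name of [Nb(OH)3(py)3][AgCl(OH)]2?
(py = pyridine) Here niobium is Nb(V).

trihydroxotris(pyridine)niobium(V) chlorohydroxoargentate(I)

Both ions are complex: the cation is named first with the plain metal name, the anion second with the -ate form; each ion's ligands are alphabetised independently.
Nb is given as +5; the cation's ligand charges sum to -3, so the complex cation is 2+.
With 2 anions per cation, each anion must be 2/2 = 1−.
Anion: ligand charges sum to -2; for the ion to be 1−, Ag = +1.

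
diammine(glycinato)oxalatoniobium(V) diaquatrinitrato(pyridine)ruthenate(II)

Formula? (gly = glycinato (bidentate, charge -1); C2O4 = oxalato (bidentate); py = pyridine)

Cation [Nb…]: ligand charges -3, Nb(V) ⇒ ion charge 2+.
Anion [Ru…]: ligand charges -3, Ru(II) ⇒ ion charge 1−.

[Nb(C2O4)(gly)(NH3)2][Ru(H2O)2(NO3)3(py)]2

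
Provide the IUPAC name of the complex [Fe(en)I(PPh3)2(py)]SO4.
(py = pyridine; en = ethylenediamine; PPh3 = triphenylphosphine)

(ethylenediamine)iodo(pyridine)bis(triphenylphosphine)iron(III) sulfate

The 1 sulfate counter-ion carries a total charge of -2, so each complex ion is 2+.
Ligand charges: 1×pyridine (neutral), 1×iodo (-1 each), 1×ethylenediamine (neutral), 2×triphenylphosphine (neutral); total -1. So Fe + (-1) = 2+, giving Fe = +3.
Ligands are named alphabetically: ethylenediamine before iodo before pyridine before triphenylphosphine.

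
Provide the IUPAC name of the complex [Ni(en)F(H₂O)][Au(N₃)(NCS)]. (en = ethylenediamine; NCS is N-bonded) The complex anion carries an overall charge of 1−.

The complex anion is given as 1−; its ligand charges sum to -2, so Au = +1.
A 1:1 salt means the cation carries the equal and opposite charge, 1+.
Cation: ligand charges sum to -1; for the ion to be 1+, Ni = +2.

aqua(ethylenediamine)fluoronickel(II) azidoisothiocyanatoaurate(I)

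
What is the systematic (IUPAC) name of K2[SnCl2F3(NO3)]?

The 2 potassium counter-ions carry a total charge of +2, so each complex ion is 2−.
Ligand charges: 3×fluoro (-1 each), 2×chloro (-1 each), 1×nitrato (-1 each); total -6. So Sn + (-6) = 2−, giving Sn = +4.
Ligands are named alphabetically: chloro before fluoro before nitrato.
The complex ion is anionic, so tin takes the -ate form stannate(IV).

potassium dichlorotrifluoronitratostannate(IV)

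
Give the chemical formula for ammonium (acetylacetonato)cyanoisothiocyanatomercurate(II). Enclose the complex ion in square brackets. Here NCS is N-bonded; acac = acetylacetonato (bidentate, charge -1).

Ligands: 1 cyano (CN, -1), 1 isothiocyanato (NCS, -1), 1 acetylacetonato (acac, -1). Ligand charge sum = -3.
Charge balance with ammonium (+1) requires 1 complex ion per 1 ammonium.

NH4[Hg(acac)(CN)(NCS)]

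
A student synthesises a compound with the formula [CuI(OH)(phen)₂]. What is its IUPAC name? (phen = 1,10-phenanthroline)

There is no counter-ion, so the complex is neutral overall.
Ligand charges: 2×1,10-phenanthroline (neutral), 1×hydroxo (-1 each), 1×iodo (-1 each); total -2. So Cu + (-2) = 0, giving Cu = +2.
Ligands are named alphabetically: hydroxo before iodo before phenanthroline.

hydroxoiodobis(1,10-phenanthroline)copper(II)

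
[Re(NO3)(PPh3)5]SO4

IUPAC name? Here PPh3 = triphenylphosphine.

The 1 sulfate counter-ion carries a total charge of -2, so each complex ion is 2+.
Ligand charges: 5×triphenylphosphine (neutral), 1×nitrato (-1 each); total -1. So Re + (-1) = 2+, giving Re = +3.
Ligands are named alphabetically: nitrato before triphenylphosphine.

nitratopentakis(triphenylphosphine)rhenium(III) sulfate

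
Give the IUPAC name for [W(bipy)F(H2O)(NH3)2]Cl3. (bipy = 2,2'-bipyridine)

diammineaqua(2,2'-bipyridine)fluorotungsten(IV) chloride

The 3 chloride counter-ions carry a total charge of -3, so each complex ion is 3+.
Ligand charges: 1×fluoro (-1 each), 1×2,2'-bipyridine (neutral), 2×ammine (neutral), 1×aqua (neutral); total -1. So W + (-1) = 3+, giving W = +4.
Ligands are named alphabetically: ammine before aqua before bipyridine before fluoro.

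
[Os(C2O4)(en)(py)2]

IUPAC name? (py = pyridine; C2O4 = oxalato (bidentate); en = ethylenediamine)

(ethylenediamine)oxalatobis(pyridine)osmium(II)

There is no counter-ion, so the complex is neutral overall.
Ligand charges: 2×pyridine (neutral), 1×oxalato (-2 each), 1×ethylenediamine (neutral); total -2. So Os + (-2) = 0, giving Os = +2.
Ligands are named alphabetically: ethylenediamine before oxalato before pyridine.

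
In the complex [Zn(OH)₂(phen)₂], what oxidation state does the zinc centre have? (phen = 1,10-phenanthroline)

No counter-ion: the bracketed complex is neutral.
Ligand charges: 2×OH = -2; 2×phen neutral; sum -2.
Zn + (-2) = 0 ⇒ Zn is +2.

+2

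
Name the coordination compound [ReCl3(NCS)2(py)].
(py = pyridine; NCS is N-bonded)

trichlorodiisothiocyanato(pyridine)rhenium(V)

There is no counter-ion, so the complex is neutral overall.
Ligand charges: 3×chloro (-1 each), 1×pyridine (neutral), 2×isothiocyanato (-1 each); total -5. So Re + (-5) = 0, giving Re = +5.
Ligands are named alphabetically: chloro before isothiocyanato before pyridine.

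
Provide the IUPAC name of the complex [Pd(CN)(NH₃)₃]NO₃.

The 1 nitrate counter-ion carries a total charge of -1, so each complex ion is 1+.
Ligand charges: 3×ammine (neutral), 1×cyano (-1 each); total -1. So Pd + (-1) = 1+, giving Pd = +2.
Ligands are named alphabetically: ammine before cyano.

triamminecyanopalladium(II) nitrate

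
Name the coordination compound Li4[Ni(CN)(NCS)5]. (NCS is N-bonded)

lithium cyanopentaisothiocyanatonickelate(II)

The 4 lithium counter-ions carry a total charge of +4, so each complex ion is 4−.
Ligand charges: 1×cyano (-1 each), 5×isothiocyanato (-1 each); total -6. So Ni + (-6) = 4−, giving Ni = +2.
The complex ion is anionic, so nickel takes the -ate form nickelate(II).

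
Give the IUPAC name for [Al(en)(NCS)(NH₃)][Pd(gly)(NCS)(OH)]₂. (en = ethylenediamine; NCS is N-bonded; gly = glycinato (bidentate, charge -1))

Both ions are complex: the cation is named first with the plain metal name, the anion second with the -ate form; each ion's ligands are alphabetised independently.
Aluminium is always +3 in its complexes; the cation's ligand charges sum to -1, so the complex cation is 2+.
With 2 anions per cation, each anion must be 2/2 = 1−.
Anion: ligand charges sum to -3; for the ion to be 1−, Pd = +2.

ammine(ethylenediamine)isothiocyanatoaluminium(III) (glycinato)hydroxoisothiocyanatopalladate(II)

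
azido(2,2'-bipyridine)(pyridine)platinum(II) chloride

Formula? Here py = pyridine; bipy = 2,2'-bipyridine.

Ligands: 1 pyridine (py, neutral), 1 azido (N3, -1), 1 2,2'-bipyridine (bipy, neutral). Ligand charge sum = -1.
With Pt in oxidation state +2, the complex ion is [Pt...]^1+.
Charge balance with chloride (-1) requires 1 complex ion per 1 chloride.

[Pt(bipy)(N3)(py)]Cl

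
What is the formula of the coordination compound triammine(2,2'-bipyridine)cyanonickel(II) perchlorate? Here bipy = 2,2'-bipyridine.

Ligands: 3 ammine (NH3, neutral), 1 2,2'-bipyridine (bipy, neutral), 1 cyano (CN, -1). Ligand charge sum = -1.
With Ni in oxidation state +2, the complex ion is [Ni...]^1+.
Charge balance with perchlorate (-1) requires 1 complex ion per 1 perchlorate.

[Ni(bipy)(CN)(NH3)3]ClO4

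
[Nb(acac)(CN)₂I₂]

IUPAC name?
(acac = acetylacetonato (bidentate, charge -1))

(acetylacetonato)dicyanodiiodoniobium(V)

There is no counter-ion, so the complex is neutral overall.
Ligand charges: 2×cyano (-1 each), 1×acetylacetonato (-1 each), 2×iodo (-1 each); total -5. So Nb + (-5) = 0, giving Nb = +5.
Ligands are named alphabetically: acetylacetonato before cyano before iodo.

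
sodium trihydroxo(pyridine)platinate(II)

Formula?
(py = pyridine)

Ligands: 1 pyridine (py, neutral), 3 hydroxo (OH, -1). Ligand charge sum = -3.
With Pt in oxidation state +2, the complex ion is [Pt...]^1−.
Charge balance with sodium (+1) requires 1 complex ion per 1 sodium.

Na[Pt(OH)3(py)]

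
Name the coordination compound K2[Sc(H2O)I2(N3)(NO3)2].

potassium aquaazidodiiododinitratoscandate(III)

The 2 potassium counter-ions carry a total charge of +2, so each complex ion is 2−.
Ligand charges: 2×iodo (-1 each), 1×aqua (neutral), 2×nitrato (-1 each), 1×azido (-1 each); total -5. So Sc + (-5) = 2−, giving Sc = +3.
The complex ion is anionic, so scandium takes the -ate form scandate(III).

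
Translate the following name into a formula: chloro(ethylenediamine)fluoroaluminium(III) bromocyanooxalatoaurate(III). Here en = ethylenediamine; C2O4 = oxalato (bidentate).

[AlCl(en)F][AuBr(C2O4)(CN)]

Cation [Al…]: ligand charges -2, Al(III) ⇒ ion charge 1+.
Anion [Au…]: ligand charges -4, Au(III) ⇒ ion charge 1−.
One 1+ cation balances one 1− anion.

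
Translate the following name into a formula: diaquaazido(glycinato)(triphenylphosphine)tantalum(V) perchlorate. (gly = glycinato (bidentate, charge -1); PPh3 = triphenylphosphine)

Ligands: 1 azido (N3, -1), 2 aqua (H2O, neutral), 1 glycinato (gly, -1), 1 triphenylphosphine (PPh3, neutral). Ligand charge sum = -2.
Charge balance with perchlorate (-1) requires 1 complex ion per 3 perchlorate.

[Ta(gly)(H2O)2(N3)(PPh3)](ClO4)3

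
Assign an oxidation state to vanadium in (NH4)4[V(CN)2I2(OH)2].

4 ammonium outside the brackets (+1 each) → the complex ion is 4−.
Ligand charges: 2×I = -2; 2×OH = -2; 2×CN = -2; sum -6.
V + (-6) = 4− ⇒ V is +2.

+2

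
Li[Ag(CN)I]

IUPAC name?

The 1 lithium counter-ion carries a total charge of +1, so each complex ion is 1−.
Ligand charges: 1×iodo (-1 each), 1×cyano (-1 each); total -2. So Ag + (-2) = 1−, giving Ag = +1.
Ligands are named alphabetically: cyano before iodo.
The complex ion is anionic, so silver takes the -ate form argentate(I).

lithium cyanoiodoargentate(I)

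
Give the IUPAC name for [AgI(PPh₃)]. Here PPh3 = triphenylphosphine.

There is no counter-ion, so the complex is neutral overall.
Ligand charges: 1×iodo (-1 each), 1×triphenylphosphine (neutral); total -1. So Ag + (-1) = 0, giving Ag = +1.
Ligands are named alphabetically: iodo before triphenylphosphine.

iodo(triphenylphosphine)silver(I)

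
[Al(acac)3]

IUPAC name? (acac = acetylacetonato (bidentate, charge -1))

tris(acetylacetonato)aluminium(III)

There is no counter-ion, so the complex is neutral overall.
Ligand charges: 3×acetylacetonato (-1 each); total -3. So Al + (-3) = 0, giving Al = +3.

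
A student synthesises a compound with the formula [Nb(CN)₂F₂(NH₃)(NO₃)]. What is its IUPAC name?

amminedicyanodifluoronitratoniobium(V)

There is no counter-ion, so the complex is neutral overall.
Ligand charges: 2×fluoro (-1 each), 1×nitrato (-1 each), 1×ammine (neutral), 2×cyano (-1 each); total -5. So Nb + (-5) = 0, giving Nb = +5.
Ligands are named alphabetically: ammine before cyano before fluoro before nitrato.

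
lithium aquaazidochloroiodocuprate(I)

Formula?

Li2[CuCl(H2O)I(N3)]

Ligands: 1 chloro (Cl, -1), 1 azido (N3, -1), 1 iodo (I, -1), 1 aqua (H2O, neutral). Ligand charge sum = -3.
Charge balance with lithium (+1) requires 1 complex ion per 2 lithium.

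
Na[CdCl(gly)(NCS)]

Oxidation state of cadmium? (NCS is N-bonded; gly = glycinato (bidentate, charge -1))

1 sodium outside the brackets (+1 each) → the complex ion is 1−.
Ligand charges: 1×NCS = -1; 1×Cl = -1; 1×gly = -1; sum -3.
Cd + (-3) = 1− ⇒ Cd is +2.

+2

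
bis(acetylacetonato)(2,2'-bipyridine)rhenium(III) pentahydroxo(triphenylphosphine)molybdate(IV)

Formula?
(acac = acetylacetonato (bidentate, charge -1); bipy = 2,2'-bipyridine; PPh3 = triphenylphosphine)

[Re(acac)2(bipy)][Mo(OH)5(PPh3)]

Cation [Re…]: ligand charges -2, Re(III) ⇒ ion charge 1+.
Anion [Mo…]: ligand charges -5, Mo(IV) ⇒ ion charge 1−.
One 1+ cation balances one 1− anion.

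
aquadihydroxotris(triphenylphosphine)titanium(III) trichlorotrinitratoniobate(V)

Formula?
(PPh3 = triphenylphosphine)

[Ti(H2O)(OH)2(PPh3)3][NbCl3(NO3)3]

Cation [Ti…]: ligand charges -2, Ti(III) ⇒ ion charge 1+.
Anion [Nb…]: ligand charges -6, Nb(V) ⇒ ion charge 1−.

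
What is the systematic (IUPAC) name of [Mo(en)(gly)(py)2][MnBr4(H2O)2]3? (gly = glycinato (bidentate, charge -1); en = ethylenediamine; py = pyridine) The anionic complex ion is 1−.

Both ions are complex: the cation is named first with the plain metal name, the anion second with the -ate form; each ion's ligands are alphabetised independently.
The complex anion is given as 1−; its ligand charges sum to -4, so Mn = +3.
With 3 anions per cation, the cation must be 3×1 = 3+.
Cation: ligand charges sum to -1; for the ion to be 3+, Mo = +4.

(ethylenediamine)(glycinato)bis(pyridine)molybdenum(IV) diaquatetrabromomanganate(III)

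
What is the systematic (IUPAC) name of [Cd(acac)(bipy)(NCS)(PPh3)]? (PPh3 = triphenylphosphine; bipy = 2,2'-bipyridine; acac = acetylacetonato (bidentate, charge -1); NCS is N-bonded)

(acetylacetonato)(2,2'-bipyridine)isothiocyanato(triphenylphosphine)cadmium(II)

There is no counter-ion, so the complex is neutral overall.
Ligand charges: 1×triphenylphosphine (neutral), 1×2,2'-bipyridine (neutral), 1×acetylacetonato (-1 each), 1×isothiocyanato (-1 each); total -2. So Cd + (-2) = 0, giving Cd = +2.
Ligands are named alphabetically: acetylacetonato before bipyridine before isothiocyanato before triphenylphosphine.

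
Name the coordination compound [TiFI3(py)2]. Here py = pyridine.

fluorotriiodobis(pyridine)titanium(IV)

There is no counter-ion, so the complex is neutral overall.
Ligand charges: 3×iodo (-1 each), 1×fluoro (-1 each), 2×pyridine (neutral); total -4. So Ti + (-4) = 0, giving Ti = +4.
Ligands are named alphabetically: fluoro before iodo before pyridine.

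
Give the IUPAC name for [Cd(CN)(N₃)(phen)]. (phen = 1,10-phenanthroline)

There is no counter-ion, so the complex is neutral overall.
Ligand charges: 1×azido (-1 each), 1×cyano (-1 each), 1×1,10-phenanthroline (neutral); total -2. So Cd + (-2) = 0, giving Cd = +2.
Ligands are named alphabetically: azido before cyano before phenanthroline.

azidocyano(1,10-phenanthroline)cadmium(II)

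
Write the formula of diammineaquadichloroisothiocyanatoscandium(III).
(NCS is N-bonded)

[ScCl2(H2O)(NCS)(NH3)2]

Ligands: 2 ammine (NH3, neutral), 1 isothiocyanato (NCS, -1), 1 aqua (H2O, neutral), 2 chloro (Cl, -1). Ligand charge sum = -3.
With Sc in oxidation state +3, the complex ion is [Sc...].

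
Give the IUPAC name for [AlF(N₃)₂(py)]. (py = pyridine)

There is no counter-ion, so the complex is neutral overall.
Ligand charges: 1×fluoro (-1 each), 1×pyridine (neutral), 2×azido (-1 each); total -3. So Al + (-3) = 0, giving Al = +3.
Ligands are named alphabetically: azido before fluoro before pyridine.

diazidofluoro(pyridine)aluminium(III)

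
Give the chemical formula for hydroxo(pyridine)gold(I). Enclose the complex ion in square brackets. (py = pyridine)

[Au(OH)(py)]

Ligands: 1 hydroxo (OH, -1), 1 pyridine (py, neutral). Ligand charge sum = -1.
With Au in oxidation state +1, the complex ion is [Au...].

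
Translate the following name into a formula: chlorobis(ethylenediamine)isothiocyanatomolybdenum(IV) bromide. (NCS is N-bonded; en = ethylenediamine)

[MoCl(en)2(NCS)]Br2

Ligands: 1 chloro (Cl, -1), 1 isothiocyanato (NCS, -1), 2 ethylenediamine (en, neutral). Ligand charge sum = -2.
Charge balance with bromide (-1) requires 1 complex ion per 2 bromide.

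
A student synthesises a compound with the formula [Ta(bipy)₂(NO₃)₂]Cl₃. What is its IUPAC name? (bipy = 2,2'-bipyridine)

The 3 chloride counter-ions carry a total charge of -3, so each complex ion is 3+.
Ligand charges: 2×nitrato (-1 each), 2×2,2'-bipyridine (neutral); total -2. So Ta + (-2) = 3+, giving Ta = +5.
Ligands are named alphabetically: bipyridine before nitrato.

bis(2,2'-bipyridine)dinitratotantalum(V) chloride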